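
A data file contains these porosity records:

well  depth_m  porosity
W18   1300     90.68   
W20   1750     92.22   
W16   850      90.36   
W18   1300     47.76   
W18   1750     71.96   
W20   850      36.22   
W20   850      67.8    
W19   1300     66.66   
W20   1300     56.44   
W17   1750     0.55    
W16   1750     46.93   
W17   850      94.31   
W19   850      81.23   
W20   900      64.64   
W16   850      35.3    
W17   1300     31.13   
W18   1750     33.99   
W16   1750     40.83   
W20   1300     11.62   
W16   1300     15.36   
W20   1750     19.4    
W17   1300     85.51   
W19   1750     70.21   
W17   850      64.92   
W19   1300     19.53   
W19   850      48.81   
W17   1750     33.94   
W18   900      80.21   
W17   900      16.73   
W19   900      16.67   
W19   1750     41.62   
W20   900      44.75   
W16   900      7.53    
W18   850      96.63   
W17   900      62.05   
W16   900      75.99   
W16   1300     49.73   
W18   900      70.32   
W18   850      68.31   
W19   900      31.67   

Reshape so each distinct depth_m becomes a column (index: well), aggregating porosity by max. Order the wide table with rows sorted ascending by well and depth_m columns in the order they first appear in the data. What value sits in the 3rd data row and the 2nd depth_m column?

With rows sorted ascending by well, row 3 is well=W18. depth_m columns in first-appearance order: 1300, 1750, 850, 900; column 2 is 1750.
Long rows with well=W18, depth_m=1750: max(71.96, 33.99) = 71.96.

71.96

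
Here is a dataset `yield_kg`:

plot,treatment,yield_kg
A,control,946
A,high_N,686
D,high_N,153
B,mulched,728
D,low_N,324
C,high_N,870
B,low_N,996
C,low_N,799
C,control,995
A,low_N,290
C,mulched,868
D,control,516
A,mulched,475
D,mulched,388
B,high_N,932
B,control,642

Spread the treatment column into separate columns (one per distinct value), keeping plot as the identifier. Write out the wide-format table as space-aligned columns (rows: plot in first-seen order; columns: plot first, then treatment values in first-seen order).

Columns: plot plus the 4 distinct treatment values (control, high_N, mulched, low_N).
For example, row A column control takes yield_kg=946 from the long row (A, control).

plot  control  high_N  mulched  low_N
A     946      686     475      290  
D     516      153     388      324  
B     642      932     728      996  
C     995      870     868      799  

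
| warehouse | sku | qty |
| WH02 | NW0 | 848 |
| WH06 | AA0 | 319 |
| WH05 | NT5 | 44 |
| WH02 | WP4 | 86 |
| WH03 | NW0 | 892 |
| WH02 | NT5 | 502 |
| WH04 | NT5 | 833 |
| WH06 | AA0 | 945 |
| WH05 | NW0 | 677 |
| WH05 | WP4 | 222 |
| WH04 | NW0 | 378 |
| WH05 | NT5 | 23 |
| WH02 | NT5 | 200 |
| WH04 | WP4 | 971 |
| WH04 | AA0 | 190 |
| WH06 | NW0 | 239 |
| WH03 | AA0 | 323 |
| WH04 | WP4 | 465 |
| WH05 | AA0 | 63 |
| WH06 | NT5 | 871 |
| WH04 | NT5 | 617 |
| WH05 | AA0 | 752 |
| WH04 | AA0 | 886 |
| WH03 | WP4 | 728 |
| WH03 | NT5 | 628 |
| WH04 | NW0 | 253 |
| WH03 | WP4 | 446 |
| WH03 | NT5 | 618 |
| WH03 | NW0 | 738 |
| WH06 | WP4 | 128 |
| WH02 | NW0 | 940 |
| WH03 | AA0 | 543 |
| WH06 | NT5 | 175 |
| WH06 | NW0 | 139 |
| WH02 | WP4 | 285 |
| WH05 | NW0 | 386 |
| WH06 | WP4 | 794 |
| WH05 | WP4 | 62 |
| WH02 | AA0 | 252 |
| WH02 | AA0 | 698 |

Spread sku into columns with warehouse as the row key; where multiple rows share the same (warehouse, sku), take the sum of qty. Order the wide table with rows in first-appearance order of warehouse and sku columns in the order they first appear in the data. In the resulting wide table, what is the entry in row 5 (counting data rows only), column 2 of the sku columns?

With rows in first-appearance order of warehouse, row 5 is warehouse=WH04. sku columns in first-appearance order: NW0, AA0, NT5, WP4; column 2 is AA0.
Long rows with warehouse=WH04, sku=AA0: 190 + 886 = 1076.

1076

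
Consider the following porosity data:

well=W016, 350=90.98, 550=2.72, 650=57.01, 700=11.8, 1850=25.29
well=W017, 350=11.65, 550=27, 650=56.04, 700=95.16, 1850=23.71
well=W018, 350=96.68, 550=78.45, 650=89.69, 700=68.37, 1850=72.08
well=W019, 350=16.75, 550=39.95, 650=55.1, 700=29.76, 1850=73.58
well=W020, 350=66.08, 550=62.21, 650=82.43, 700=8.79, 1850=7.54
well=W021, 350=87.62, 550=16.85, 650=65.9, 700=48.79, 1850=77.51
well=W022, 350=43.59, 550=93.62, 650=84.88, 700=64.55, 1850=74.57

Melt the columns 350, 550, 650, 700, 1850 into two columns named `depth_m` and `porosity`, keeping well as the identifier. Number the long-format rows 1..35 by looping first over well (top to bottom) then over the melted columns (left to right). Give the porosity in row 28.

65.9

35 rows total (7 × 5). Row 28: index ⌊(28-1)/5⌋ = 5 into well → W021; (28-1) mod 5 = 2 into the melted columns → 650.
So row 28 is (W021, 650, 65.9); porosity = 65.9.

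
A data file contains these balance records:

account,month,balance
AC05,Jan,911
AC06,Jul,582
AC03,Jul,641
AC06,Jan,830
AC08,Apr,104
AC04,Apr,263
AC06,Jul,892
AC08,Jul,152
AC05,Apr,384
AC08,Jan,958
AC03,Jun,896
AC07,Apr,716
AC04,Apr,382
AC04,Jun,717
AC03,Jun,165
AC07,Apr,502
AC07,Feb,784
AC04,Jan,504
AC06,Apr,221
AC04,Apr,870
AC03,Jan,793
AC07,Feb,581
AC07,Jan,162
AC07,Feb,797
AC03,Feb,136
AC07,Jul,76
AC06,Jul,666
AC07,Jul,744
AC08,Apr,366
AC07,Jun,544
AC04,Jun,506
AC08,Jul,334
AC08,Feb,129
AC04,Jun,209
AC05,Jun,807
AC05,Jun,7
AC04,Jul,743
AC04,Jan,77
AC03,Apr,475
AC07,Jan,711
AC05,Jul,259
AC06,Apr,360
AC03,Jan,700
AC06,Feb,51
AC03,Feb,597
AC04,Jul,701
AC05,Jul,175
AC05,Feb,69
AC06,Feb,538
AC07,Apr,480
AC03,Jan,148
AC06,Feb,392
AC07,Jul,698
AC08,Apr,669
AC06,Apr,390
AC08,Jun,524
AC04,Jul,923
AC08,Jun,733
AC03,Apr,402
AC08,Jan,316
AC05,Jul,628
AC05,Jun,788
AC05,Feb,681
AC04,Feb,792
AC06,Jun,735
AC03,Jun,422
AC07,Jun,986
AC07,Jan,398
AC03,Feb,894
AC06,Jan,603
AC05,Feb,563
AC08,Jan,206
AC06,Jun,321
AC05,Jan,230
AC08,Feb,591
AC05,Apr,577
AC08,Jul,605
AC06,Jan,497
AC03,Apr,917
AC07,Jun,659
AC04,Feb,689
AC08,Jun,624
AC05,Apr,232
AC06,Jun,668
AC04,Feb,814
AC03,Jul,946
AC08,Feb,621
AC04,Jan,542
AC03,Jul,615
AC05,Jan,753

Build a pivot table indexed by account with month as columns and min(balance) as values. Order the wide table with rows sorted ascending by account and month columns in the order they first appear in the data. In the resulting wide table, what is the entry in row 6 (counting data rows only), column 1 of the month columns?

206

With rows sorted ascending by account, row 6 is account=AC08. month columns in first-appearance order: Jan, Jul, Apr, Jun, Feb; column 1 is Jan.
Long rows with account=AC08, month=Jan: min(958, 316, 206) = 206.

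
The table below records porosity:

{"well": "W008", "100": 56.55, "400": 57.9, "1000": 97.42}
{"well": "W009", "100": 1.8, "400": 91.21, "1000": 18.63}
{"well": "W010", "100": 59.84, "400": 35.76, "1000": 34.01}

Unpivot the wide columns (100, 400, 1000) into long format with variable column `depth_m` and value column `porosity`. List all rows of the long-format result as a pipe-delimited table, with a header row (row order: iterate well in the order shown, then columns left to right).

| well | depth_m | porosity |
| W008 | 100 | 56.55 |
| W008 | 400 | 57.9 |
| W008 | 1000 | 97.42 |
| W009 | 100 | 1.8 |
| W009 | 400 | 91.21 |
| W009 | 1000 | 18.63 |
| W010 | 100 | 59.84 |
| W010 | 400 | 35.76 |
| W010 | 1000 | 34.01 |

Each (well, column) pair becomes one row: 3 × 3 = 9 rows.
For example, (W008, 100) → porosity=56.55.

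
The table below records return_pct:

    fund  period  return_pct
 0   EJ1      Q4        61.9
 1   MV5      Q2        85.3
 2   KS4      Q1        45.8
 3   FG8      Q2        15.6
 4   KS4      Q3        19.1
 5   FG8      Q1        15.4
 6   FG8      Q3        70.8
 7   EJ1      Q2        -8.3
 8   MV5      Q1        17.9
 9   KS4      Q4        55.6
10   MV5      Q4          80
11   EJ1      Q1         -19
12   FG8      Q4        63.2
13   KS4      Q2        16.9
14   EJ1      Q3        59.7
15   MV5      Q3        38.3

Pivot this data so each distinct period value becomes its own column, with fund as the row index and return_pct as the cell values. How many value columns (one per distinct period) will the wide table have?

4 distinct period values: Q1, Q2, Q3, Q4.

4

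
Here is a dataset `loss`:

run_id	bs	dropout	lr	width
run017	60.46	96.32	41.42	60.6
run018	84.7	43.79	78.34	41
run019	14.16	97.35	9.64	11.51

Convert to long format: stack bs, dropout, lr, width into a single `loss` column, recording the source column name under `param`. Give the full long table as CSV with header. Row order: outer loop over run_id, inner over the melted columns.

Each (run_id, column) pair becomes one row: 3 × 4 = 12 rows.
For example, (run017, bs) → loss=60.46.

run_id,param,loss
run017,bs,60.46
run017,dropout,96.32
run017,lr,41.42
run017,width,60.6
run018,bs,84.7
run018,dropout,43.79
run018,lr,78.34
run018,width,41
run019,bs,14.16
run019,dropout,97.35
run019,lr,9.64
run019,width,11.51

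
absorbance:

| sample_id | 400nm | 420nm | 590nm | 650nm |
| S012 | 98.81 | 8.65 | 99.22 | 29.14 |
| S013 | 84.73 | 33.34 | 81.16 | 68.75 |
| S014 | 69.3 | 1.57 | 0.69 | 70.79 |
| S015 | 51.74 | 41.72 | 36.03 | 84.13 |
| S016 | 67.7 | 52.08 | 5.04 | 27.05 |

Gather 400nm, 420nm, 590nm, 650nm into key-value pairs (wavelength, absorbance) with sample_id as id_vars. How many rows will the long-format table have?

5 sample_id values × 4 melted columns = 20 rows.

20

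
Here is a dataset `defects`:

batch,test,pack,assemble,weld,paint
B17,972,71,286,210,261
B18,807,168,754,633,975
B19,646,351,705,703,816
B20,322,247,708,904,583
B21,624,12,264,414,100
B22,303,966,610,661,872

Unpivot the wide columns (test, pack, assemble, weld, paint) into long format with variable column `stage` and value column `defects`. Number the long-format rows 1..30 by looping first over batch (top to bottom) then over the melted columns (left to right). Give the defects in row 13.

30 rows total (6 × 5). Row 13: index ⌊(13-1)/5⌋ = 2 into batch → B19; (13-1) mod 5 = 2 into the melted columns → assemble.
So row 13 is (B19, assemble, 705); defects = 705.

705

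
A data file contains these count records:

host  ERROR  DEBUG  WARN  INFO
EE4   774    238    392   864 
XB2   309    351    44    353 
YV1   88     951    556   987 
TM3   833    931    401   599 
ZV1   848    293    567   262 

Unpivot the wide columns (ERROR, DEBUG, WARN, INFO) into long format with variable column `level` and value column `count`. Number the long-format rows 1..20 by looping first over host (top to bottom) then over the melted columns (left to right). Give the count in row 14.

20 rows total (5 × 4). Row 14: index ⌊(14-1)/4⌋ = 3 into host → TM3; (14-1) mod 4 = 1 into the melted columns → DEBUG.
So row 14 is (TM3, DEBUG, 931); count = 931.

931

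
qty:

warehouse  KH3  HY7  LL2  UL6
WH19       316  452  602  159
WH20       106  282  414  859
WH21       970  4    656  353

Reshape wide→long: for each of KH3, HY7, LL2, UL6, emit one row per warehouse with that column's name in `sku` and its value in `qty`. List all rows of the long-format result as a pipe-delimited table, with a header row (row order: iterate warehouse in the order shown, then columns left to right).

| warehouse | sku | qty |
| WH19 | KH3 | 316 |
| WH19 | HY7 | 452 |
| WH19 | LL2 | 602 |
| WH19 | UL6 | 159 |
| WH20 | KH3 | 106 |
| WH20 | HY7 | 282 |
| WH20 | LL2 | 414 |
| WH20 | UL6 | 859 |
| WH21 | KH3 | 970 |
| WH21 | HY7 | 4 |
| WH21 | LL2 | 656 |
| WH21 | UL6 | 353 |

Each (warehouse, column) pair becomes one row: 3 × 4 = 12 rows.
For example, (WH19, KH3) → qty=316.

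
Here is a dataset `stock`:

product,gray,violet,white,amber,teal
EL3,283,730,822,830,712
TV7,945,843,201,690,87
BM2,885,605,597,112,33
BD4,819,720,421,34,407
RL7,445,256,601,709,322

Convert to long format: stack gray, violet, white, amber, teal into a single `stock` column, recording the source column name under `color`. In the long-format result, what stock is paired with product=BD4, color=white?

421

Unpivoting turns each (product, wide-column) pair into one long row.
The wide cell at row BD4, column white holds 421, so the long row (BD4, white) has stock=421.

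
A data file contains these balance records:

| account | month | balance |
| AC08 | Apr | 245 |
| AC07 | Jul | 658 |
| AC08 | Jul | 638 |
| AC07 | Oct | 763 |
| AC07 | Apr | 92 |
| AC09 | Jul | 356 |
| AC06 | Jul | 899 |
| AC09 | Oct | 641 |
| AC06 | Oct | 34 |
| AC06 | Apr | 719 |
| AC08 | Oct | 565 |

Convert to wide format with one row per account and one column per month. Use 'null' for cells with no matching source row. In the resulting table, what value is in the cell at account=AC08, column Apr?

The long row with account=AC08, month=Apr has balance=245.

245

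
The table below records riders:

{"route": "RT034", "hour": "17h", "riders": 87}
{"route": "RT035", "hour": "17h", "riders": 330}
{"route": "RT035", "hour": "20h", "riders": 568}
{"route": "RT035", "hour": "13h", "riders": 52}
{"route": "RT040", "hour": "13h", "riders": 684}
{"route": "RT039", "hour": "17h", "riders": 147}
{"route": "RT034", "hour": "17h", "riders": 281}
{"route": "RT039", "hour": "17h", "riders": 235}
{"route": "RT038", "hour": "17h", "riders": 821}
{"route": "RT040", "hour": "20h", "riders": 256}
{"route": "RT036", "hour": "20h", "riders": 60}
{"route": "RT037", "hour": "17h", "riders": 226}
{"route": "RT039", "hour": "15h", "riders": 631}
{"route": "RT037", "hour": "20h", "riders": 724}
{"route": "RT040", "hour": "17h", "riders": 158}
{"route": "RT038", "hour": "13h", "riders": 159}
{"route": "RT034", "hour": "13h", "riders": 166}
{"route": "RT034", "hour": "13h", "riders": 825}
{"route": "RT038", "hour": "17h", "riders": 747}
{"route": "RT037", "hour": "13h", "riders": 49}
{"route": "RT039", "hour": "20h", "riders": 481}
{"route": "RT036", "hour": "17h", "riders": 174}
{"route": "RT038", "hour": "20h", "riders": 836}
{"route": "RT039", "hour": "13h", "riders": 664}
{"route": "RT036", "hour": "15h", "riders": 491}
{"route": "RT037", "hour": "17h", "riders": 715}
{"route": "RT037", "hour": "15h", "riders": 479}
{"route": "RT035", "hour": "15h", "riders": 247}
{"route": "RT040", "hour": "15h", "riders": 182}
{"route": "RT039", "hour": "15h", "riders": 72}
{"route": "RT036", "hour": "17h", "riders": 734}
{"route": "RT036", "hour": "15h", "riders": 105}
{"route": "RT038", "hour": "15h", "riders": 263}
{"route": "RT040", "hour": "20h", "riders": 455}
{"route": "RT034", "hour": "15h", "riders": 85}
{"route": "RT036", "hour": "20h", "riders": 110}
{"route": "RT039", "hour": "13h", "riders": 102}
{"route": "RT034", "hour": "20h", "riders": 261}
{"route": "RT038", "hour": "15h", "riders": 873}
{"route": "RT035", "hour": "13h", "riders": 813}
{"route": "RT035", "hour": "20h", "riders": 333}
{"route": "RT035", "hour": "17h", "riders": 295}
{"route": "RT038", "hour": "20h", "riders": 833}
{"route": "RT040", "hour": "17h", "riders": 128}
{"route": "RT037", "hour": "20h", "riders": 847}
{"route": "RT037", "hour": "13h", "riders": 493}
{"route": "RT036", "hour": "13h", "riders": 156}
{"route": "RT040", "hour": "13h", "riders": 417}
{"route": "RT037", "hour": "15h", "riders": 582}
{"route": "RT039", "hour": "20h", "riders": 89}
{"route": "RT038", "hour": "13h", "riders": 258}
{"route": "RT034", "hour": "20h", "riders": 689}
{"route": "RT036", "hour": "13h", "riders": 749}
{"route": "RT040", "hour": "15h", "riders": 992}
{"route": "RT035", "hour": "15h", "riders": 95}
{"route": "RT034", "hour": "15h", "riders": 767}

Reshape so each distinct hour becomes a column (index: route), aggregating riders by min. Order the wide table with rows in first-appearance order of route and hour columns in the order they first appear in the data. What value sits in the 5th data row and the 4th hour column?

With rows in first-appearance order of route, row 5 is route=RT038. hour columns in first-appearance order: 17h, 20h, 13h, 15h; column 4 is 15h.
Long rows with route=RT038, hour=15h: min(263, 873) = 263.

263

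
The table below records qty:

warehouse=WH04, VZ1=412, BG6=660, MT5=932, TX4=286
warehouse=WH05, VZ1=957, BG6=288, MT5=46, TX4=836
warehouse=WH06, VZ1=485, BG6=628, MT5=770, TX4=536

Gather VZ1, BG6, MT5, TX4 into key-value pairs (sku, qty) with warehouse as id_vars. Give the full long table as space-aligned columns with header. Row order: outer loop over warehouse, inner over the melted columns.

warehouse  sku  qty
WH04       VZ1  412
WH04       BG6  660
WH04       MT5  932
WH04       TX4  286
WH05       VZ1  957
WH05       BG6  288
WH05       MT5  46 
WH05       TX4  836
WH06       VZ1  485
WH06       BG6  628
WH06       MT5  770
WH06       TX4  536

Each (warehouse, column) pair becomes one row: 3 × 4 = 12 rows.
For example, (WH04, VZ1) → qty=412.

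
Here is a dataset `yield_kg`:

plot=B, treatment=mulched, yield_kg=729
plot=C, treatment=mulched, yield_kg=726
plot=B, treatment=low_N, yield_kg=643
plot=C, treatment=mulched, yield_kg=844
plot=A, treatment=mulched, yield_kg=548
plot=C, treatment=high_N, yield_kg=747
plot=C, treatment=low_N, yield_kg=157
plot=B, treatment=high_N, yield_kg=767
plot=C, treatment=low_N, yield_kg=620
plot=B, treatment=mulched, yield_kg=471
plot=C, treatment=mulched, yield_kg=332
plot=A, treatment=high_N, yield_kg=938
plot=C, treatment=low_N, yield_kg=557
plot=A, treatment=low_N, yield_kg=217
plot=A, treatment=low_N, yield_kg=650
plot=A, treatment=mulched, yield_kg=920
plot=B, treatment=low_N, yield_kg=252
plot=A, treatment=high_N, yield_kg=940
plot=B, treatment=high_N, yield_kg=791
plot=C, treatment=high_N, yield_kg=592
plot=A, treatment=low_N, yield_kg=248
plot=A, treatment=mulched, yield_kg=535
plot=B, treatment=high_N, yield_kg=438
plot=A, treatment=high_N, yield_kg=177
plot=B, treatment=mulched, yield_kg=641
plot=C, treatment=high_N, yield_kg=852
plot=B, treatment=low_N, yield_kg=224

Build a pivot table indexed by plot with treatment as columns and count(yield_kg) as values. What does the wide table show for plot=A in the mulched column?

Rows with plot=A and treatment=mulched: yield_kg values are 548, 920, 535.
3 rows match — count = 3.

3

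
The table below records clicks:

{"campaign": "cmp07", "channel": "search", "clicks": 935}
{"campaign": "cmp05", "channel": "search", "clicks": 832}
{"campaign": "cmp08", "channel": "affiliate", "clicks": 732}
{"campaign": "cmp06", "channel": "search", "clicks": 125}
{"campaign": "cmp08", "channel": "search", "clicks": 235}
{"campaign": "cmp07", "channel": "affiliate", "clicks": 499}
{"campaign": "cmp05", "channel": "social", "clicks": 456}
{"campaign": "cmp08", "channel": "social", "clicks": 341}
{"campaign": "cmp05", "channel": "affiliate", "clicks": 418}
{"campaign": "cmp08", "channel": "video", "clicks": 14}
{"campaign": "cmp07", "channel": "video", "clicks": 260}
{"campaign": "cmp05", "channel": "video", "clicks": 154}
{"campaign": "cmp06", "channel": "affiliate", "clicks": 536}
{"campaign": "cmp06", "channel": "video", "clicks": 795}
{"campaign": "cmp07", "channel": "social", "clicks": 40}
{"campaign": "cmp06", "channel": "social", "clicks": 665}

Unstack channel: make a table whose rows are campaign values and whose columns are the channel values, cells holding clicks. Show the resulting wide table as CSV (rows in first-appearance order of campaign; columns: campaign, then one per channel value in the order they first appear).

campaign,search,affiliate,social,video
cmp07,935,499,40,260
cmp05,832,418,456,154
cmp08,235,732,341,14
cmp06,125,536,665,795

Columns: campaign plus the 4 distinct channel values (search, affiliate, social, video).
For example, row cmp07 column search takes clicks=935 from the long row (cmp07, search).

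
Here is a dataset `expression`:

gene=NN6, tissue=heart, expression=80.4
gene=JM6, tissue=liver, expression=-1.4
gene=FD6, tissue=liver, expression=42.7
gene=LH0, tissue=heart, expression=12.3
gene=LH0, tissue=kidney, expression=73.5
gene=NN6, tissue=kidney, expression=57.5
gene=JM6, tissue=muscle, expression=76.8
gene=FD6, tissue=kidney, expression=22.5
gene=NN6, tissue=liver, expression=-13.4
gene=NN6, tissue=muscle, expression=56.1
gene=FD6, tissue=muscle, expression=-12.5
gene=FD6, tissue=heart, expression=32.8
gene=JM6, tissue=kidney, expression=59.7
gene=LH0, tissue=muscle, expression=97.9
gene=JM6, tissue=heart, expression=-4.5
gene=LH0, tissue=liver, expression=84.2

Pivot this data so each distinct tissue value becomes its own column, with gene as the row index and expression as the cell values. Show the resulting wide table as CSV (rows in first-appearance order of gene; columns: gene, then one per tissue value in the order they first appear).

Columns: gene plus the 4 distinct tissue values (heart, liver, kidney, muscle).
For example, row NN6 column heart takes expression=80.4 from the long row (NN6, heart).

gene,heart,liver,kidney,muscle
NN6,80.4,-13.4,57.5,56.1
JM6,-4.5,-1.4,59.7,76.8
FD6,32.8,42.7,22.5,-12.5
LH0,12.3,84.2,73.5,97.9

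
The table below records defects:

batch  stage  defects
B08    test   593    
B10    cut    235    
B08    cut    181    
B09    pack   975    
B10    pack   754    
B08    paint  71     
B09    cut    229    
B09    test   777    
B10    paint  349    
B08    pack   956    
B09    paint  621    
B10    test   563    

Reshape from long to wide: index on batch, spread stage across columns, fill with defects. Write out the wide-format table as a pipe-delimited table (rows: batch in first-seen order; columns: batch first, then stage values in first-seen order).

| batch | test | cut | pack | paint |
| B08 | 593 | 181 | 956 | 71 |
| B10 | 563 | 235 | 754 | 349 |
| B09 | 777 | 229 | 975 | 621 |

Columns: batch plus the 4 distinct stage values (test, cut, pack, paint).
For example, row B08 column test takes defects=593 from the long row (B08, test).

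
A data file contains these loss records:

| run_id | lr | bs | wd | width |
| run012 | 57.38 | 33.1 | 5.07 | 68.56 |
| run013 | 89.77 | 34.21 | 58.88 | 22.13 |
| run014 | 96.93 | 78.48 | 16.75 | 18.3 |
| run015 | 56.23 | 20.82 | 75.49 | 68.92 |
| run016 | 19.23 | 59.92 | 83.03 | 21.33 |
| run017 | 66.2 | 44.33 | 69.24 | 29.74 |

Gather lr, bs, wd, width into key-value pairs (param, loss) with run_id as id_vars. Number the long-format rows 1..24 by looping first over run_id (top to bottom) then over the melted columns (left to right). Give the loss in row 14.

20.82

24 rows total (6 × 4). Row 14: index ⌊(14-1)/4⌋ = 3 into run_id → run015; (14-1) mod 4 = 1 into the melted columns → bs.
So row 14 is (run015, bs, 20.82); loss = 20.82.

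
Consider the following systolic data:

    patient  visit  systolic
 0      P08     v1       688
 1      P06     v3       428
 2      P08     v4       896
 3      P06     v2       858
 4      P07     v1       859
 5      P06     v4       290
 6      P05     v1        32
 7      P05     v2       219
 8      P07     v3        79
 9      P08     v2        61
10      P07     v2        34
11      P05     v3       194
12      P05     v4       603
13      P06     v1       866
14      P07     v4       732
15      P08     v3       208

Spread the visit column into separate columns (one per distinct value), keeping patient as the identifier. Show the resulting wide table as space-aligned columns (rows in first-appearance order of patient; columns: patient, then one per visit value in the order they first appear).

Columns: patient plus the 4 distinct visit values (v1, v3, v4, v2).
For example, row P08 column v1 takes systolic=688 from the long row (P08, v1).

patient  v1   v3   v4   v2 
P08      688  208  896  61 
P06      866  428  290  858
P07      859  79   732  34 
P05      32   194  603  219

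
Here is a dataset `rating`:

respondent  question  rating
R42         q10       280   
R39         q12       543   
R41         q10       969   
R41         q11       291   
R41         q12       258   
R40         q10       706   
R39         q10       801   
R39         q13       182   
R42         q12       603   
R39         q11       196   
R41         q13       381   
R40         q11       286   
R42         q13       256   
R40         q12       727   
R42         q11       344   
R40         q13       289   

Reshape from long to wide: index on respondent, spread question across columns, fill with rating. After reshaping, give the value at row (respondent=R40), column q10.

706

Wide layout: rows indexed by respondent, columns are the 4 distinct question values (q10, q12, q11, q13).
Cell (respondent=R40, question=q10) draws from the long row where respondent=R40 and question=q10, which has rating=706.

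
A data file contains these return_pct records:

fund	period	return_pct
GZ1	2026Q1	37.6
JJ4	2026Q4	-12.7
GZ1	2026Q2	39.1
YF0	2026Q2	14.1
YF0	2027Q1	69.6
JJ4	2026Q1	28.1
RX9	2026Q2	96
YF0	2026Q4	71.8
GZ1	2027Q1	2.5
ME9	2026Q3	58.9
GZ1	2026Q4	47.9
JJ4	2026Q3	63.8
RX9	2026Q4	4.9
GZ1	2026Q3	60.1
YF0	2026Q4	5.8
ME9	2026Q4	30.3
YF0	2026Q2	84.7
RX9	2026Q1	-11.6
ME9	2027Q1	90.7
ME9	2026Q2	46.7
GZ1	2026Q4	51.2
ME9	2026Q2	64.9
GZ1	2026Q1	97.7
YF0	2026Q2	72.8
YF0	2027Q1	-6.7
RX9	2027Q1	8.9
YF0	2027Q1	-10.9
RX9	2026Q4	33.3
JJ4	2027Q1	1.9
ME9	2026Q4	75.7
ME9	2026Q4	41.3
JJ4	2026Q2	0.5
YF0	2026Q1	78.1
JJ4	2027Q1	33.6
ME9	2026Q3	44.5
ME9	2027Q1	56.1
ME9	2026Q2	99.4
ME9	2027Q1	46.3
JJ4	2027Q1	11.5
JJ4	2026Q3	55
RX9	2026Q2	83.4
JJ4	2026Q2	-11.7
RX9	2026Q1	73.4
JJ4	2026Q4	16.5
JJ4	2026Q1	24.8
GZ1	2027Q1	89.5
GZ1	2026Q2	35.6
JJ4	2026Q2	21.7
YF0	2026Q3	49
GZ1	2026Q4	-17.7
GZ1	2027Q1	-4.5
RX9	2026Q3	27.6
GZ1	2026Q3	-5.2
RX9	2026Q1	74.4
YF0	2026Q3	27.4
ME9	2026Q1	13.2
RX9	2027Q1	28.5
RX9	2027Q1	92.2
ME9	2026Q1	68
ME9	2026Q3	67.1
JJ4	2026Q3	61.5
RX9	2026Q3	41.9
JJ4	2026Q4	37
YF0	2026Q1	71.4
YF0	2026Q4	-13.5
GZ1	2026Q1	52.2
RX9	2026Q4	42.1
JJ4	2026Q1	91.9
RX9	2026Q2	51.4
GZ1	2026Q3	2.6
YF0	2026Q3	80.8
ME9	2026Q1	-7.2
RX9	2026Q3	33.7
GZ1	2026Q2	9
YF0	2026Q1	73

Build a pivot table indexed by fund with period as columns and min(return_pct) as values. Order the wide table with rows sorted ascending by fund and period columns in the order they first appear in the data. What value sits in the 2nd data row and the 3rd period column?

-11.7

With rows sorted ascending by fund, row 2 is fund=JJ4. period columns in first-appearance order: 2026Q1, 2026Q4, 2026Q2, 2027Q1, 2026Q3; column 3 is 2026Q2.
Long rows with fund=JJ4, period=2026Q2: min(0.5, -11.7, 21.7) = -11.7.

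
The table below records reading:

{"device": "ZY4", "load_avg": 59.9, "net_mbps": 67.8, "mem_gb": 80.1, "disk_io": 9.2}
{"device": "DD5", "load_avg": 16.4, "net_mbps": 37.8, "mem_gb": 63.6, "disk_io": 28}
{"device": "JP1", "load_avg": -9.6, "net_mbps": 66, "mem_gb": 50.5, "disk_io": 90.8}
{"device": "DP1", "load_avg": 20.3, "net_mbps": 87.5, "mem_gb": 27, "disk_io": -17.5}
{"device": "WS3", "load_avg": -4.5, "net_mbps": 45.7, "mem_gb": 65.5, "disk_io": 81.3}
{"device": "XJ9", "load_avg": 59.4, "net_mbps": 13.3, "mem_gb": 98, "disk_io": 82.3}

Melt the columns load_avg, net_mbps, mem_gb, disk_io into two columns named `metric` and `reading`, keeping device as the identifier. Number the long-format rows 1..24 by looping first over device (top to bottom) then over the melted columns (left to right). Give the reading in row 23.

98

24 rows total (6 × 4). Row 23: index ⌊(23-1)/4⌋ = 5 into device → XJ9; (23-1) mod 4 = 2 into the melted columns → mem_gb.
So row 23 is (XJ9, mem_gb, 98); reading = 98.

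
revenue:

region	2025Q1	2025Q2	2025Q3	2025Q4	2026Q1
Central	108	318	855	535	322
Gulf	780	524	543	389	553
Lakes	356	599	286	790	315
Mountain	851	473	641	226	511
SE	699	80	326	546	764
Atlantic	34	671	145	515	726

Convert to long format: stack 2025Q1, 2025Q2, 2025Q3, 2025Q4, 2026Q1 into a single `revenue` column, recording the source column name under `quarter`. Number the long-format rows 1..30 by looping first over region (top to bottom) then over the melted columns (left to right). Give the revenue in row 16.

851

30 rows total (6 × 5). Row 16: index ⌊(16-1)/5⌋ = 3 into region → Mountain; (16-1) mod 5 = 0 into the melted columns → 2025Q1.
So row 16 is (Mountain, 2025Q1, 851); revenue = 851.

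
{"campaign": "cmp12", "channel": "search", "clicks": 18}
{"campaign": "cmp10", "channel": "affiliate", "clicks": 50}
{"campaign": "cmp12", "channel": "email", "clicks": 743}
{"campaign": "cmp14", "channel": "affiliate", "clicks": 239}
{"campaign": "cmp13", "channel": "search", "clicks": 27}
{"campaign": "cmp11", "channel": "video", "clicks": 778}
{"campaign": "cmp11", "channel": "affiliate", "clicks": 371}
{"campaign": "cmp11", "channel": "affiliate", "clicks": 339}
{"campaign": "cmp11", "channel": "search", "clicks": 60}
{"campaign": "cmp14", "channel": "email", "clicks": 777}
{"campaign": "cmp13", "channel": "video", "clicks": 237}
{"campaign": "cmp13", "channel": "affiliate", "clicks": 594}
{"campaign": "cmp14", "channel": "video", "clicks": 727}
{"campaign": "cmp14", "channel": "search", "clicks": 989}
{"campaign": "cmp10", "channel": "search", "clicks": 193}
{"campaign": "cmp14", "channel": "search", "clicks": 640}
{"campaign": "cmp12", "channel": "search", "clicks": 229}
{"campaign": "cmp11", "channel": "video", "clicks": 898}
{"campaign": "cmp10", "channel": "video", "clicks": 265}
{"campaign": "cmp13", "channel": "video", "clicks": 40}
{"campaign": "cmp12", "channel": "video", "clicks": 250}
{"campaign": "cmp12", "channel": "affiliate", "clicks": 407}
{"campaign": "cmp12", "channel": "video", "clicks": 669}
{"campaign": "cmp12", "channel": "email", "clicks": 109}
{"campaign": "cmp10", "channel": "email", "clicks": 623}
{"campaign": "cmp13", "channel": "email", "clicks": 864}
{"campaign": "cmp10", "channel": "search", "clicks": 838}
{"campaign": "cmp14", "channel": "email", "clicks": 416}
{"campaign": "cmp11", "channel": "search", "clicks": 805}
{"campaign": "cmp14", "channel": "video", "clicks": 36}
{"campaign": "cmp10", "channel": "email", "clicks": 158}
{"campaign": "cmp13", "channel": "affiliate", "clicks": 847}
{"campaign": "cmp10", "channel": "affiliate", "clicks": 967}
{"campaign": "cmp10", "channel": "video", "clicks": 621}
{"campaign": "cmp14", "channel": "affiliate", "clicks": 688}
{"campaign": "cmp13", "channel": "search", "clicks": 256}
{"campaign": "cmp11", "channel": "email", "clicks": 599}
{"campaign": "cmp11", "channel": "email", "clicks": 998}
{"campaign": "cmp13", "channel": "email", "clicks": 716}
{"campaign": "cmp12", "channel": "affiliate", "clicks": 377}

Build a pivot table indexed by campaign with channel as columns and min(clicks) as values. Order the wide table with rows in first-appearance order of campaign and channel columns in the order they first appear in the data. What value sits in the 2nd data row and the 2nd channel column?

With rows in first-appearance order of campaign, row 2 is campaign=cmp10. channel columns in first-appearance order: search, affiliate, email, video; column 2 is affiliate.
Long rows with campaign=cmp10, channel=affiliate: min(50, 967) = 50.

50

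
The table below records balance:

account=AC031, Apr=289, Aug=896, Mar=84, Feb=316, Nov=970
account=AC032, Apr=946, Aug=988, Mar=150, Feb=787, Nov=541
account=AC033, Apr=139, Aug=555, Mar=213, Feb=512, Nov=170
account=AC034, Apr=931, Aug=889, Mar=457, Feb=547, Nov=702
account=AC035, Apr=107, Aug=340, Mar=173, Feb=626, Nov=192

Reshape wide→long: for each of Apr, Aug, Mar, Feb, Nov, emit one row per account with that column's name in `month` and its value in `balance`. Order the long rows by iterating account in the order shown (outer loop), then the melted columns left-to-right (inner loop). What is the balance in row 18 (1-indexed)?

25 rows total (5 × 5). Row 18: index ⌊(18-1)/5⌋ = 3 into account → AC034; (18-1) mod 5 = 2 into the melted columns → Mar.
So row 18 is (AC034, Mar, 457); balance = 457.

457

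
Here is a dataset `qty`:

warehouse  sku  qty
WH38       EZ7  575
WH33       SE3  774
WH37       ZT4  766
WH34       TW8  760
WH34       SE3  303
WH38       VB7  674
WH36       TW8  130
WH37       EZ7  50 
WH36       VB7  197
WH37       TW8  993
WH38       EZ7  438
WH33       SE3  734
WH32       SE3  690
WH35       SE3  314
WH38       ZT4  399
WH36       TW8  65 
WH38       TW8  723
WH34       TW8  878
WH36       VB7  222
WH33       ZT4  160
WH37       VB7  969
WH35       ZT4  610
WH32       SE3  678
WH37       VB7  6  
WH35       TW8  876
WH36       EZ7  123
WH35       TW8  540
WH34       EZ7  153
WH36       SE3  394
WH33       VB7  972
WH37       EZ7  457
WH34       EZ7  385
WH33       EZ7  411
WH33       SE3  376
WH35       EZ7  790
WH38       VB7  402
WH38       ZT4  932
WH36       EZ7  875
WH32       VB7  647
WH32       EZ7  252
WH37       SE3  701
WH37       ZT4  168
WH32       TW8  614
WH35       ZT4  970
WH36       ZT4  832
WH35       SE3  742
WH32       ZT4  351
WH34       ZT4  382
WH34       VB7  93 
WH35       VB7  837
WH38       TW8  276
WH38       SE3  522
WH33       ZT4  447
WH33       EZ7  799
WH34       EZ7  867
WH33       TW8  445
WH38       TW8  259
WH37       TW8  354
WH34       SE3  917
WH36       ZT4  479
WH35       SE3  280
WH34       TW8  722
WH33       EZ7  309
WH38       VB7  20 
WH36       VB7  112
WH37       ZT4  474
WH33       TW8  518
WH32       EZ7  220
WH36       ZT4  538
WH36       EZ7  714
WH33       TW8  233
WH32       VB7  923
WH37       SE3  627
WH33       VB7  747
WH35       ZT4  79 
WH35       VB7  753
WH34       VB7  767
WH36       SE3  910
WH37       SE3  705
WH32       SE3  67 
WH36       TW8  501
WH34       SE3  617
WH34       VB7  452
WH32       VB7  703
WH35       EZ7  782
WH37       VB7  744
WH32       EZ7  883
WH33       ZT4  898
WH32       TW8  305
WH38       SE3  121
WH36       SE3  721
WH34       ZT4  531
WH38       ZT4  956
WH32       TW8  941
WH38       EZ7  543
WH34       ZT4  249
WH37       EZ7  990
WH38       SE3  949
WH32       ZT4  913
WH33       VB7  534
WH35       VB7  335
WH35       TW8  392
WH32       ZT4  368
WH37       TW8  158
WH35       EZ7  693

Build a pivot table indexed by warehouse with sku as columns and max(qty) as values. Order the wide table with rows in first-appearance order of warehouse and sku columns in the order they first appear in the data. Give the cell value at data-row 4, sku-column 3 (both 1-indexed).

With rows in first-appearance order of warehouse, row 4 is warehouse=WH34. sku columns in first-appearance order: EZ7, SE3, ZT4, TW8, VB7; column 3 is ZT4.
Long rows with warehouse=WH34, sku=ZT4: max(382, 531, 249) = 531.

531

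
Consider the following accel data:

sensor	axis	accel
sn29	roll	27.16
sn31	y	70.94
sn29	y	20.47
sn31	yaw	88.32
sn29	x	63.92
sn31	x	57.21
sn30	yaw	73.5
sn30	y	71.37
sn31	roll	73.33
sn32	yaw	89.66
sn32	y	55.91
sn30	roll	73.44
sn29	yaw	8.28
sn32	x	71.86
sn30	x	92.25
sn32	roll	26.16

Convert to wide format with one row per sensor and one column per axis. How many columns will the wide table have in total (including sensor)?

5

1 column for sensor plus 4 distinct axis values → 5 columns.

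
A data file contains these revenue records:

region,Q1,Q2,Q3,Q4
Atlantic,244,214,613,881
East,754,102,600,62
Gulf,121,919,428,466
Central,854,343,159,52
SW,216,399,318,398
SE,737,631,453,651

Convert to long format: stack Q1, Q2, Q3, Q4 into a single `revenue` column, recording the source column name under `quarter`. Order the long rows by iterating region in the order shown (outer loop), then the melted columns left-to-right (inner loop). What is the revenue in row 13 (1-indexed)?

24 rows total (6 × 4). Row 13: index ⌊(13-1)/4⌋ = 3 into region → Central; (13-1) mod 4 = 0 into the melted columns → Q1.
So row 13 is (Central, Q1, 854); revenue = 854.

854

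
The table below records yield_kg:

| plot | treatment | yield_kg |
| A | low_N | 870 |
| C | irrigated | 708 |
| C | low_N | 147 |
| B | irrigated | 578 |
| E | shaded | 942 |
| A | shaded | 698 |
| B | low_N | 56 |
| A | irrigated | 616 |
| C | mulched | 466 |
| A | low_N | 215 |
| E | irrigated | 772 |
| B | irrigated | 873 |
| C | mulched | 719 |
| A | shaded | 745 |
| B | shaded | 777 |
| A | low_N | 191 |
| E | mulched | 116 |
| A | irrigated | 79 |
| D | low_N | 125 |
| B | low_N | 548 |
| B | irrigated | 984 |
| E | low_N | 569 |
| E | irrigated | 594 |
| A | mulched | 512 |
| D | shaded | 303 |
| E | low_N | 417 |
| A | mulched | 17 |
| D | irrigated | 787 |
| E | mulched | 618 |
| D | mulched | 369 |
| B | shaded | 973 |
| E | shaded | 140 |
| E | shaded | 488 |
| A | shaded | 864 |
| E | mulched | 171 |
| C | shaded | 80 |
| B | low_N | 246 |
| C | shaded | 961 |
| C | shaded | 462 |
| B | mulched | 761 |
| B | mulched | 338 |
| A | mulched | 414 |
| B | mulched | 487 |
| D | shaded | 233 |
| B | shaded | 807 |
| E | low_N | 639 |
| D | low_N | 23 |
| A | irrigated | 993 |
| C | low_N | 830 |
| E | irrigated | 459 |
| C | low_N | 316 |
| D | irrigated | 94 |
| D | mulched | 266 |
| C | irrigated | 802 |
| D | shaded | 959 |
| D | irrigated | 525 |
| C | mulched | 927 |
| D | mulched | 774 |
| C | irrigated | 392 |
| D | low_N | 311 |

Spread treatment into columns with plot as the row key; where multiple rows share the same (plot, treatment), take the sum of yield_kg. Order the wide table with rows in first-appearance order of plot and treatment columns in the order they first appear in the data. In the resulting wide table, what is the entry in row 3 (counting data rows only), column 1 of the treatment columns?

850

With rows in first-appearance order of plot, row 3 is plot=B. treatment columns in first-appearance order: low_N, irrigated, shaded, mulched; column 1 is low_N.
Long rows with plot=B, treatment=low_N: 56 + 548 + 246 = 850.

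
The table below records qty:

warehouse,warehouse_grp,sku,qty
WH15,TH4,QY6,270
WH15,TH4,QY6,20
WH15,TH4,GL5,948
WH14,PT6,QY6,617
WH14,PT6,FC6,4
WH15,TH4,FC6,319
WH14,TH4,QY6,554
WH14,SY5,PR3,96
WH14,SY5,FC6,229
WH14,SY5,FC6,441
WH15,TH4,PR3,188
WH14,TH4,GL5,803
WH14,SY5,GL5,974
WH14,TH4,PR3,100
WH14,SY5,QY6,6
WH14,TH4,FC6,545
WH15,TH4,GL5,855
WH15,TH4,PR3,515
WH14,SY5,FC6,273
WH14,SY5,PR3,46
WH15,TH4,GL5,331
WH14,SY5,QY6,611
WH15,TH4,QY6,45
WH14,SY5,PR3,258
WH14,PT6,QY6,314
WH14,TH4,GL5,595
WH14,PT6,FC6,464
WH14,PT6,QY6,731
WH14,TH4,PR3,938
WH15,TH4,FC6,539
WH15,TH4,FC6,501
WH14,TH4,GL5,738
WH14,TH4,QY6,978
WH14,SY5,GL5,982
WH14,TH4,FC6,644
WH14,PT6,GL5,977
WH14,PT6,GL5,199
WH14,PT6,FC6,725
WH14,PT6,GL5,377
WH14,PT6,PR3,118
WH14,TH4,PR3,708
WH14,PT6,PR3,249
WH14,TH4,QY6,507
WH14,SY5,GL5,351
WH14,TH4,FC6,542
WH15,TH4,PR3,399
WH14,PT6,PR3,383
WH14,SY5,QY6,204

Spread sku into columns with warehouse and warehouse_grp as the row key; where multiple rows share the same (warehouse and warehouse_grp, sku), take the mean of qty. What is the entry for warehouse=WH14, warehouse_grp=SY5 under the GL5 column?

Rows with warehouse=WH14, warehouse_grp=SY5 and sku=GL5: qty values are 974, 982, 351.
(974 + 982 + 351) / 3 = 769.

769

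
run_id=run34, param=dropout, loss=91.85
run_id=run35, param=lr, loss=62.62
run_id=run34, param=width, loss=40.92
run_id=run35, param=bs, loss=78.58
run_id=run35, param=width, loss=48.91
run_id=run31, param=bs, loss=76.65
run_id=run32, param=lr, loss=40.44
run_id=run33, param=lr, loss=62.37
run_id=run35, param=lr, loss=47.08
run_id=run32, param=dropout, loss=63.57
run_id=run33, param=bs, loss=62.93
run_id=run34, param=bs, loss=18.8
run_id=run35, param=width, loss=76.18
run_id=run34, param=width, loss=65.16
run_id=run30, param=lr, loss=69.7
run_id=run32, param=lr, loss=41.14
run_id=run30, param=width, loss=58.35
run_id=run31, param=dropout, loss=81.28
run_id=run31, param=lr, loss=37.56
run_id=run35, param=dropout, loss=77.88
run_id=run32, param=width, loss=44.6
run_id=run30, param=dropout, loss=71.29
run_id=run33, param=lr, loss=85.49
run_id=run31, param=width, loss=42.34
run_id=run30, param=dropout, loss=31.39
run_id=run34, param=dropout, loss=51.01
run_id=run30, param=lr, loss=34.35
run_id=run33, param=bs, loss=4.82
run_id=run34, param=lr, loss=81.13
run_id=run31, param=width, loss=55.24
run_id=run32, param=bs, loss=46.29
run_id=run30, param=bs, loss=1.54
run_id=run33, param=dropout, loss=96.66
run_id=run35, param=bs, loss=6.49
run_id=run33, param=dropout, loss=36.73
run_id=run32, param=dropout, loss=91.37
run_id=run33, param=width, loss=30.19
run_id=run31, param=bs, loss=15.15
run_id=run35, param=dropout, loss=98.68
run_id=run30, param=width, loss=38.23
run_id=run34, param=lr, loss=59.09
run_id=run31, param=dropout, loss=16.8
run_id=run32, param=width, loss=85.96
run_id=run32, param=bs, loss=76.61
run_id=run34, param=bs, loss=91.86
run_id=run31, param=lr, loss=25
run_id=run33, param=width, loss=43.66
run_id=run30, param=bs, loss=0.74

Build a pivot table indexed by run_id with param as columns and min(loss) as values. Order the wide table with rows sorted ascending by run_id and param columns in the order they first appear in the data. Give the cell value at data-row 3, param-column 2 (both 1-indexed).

With rows sorted ascending by run_id, row 3 is run_id=run32. param columns in first-appearance order: dropout, lr, width, bs; column 2 is lr.
Long rows with run_id=run32, param=lr: min(40.44, 41.14) = 40.44.

40.44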